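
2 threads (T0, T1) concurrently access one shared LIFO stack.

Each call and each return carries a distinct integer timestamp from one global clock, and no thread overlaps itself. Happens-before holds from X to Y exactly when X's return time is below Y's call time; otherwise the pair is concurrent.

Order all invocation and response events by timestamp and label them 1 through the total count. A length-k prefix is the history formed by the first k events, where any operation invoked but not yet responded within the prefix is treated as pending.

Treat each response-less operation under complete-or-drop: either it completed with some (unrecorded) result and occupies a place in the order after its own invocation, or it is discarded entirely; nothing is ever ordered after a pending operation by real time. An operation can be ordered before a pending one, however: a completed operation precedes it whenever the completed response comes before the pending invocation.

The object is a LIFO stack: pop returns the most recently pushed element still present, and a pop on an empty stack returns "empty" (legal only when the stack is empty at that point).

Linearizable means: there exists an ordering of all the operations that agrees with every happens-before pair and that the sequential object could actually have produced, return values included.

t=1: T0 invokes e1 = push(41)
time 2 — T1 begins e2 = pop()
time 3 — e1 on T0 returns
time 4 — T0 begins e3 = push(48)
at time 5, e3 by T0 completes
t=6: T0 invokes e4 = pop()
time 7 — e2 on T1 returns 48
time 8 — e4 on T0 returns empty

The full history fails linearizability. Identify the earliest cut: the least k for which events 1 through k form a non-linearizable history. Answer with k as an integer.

8

one valid order for events 1..7 is e1, e3, e2:
after step 1 (e1 push(41)): stack <41>
after step 2 (e3 push(48)): stack <41,48>
after step 3 (e2 pop() → 48): stack <41>
once event 8 joins (e4's response, time 8), exhaustive search finds no witness
take e1, e2, e3, e4: step 2 already fails, because e2 pop() → 48 cannot occur there
take e1, e3, e2, e4: step 4 already fails, because e4 pop() → empty cannot occur there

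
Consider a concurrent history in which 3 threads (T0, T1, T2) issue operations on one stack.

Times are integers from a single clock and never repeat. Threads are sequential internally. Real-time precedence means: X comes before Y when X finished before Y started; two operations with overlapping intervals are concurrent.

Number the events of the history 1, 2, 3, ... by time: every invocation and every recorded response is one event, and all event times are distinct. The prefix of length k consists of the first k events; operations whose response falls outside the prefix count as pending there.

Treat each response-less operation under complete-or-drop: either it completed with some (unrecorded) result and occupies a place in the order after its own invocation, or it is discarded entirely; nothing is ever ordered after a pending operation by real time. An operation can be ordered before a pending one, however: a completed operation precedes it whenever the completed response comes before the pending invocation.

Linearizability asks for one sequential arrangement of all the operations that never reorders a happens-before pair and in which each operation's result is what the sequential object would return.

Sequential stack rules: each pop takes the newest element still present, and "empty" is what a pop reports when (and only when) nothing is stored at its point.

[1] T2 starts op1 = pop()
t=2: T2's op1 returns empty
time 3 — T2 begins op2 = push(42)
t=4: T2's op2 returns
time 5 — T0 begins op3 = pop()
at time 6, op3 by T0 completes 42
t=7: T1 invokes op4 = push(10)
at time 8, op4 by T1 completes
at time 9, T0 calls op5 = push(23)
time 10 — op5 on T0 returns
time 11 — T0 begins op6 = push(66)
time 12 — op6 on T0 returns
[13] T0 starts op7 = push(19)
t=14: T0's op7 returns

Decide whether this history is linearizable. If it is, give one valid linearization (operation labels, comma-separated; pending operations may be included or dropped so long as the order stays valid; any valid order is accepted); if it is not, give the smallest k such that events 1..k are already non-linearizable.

step 1: op1 pop() → empty — stack <>
step 2: op2 push(42) — stack <42>
step 3: op3 pop() → 42 — stack <>
step 4: op4 push(10) — stack <10>
step 5: op5 push(23) — stack <10,23>
step 6: op6 push(66) — stack <10,23,66>
step 7: op7 push(19) — stack <10,23,66,19>

linearizable — witness: op1, op2, op3, op4, op5, op6, op7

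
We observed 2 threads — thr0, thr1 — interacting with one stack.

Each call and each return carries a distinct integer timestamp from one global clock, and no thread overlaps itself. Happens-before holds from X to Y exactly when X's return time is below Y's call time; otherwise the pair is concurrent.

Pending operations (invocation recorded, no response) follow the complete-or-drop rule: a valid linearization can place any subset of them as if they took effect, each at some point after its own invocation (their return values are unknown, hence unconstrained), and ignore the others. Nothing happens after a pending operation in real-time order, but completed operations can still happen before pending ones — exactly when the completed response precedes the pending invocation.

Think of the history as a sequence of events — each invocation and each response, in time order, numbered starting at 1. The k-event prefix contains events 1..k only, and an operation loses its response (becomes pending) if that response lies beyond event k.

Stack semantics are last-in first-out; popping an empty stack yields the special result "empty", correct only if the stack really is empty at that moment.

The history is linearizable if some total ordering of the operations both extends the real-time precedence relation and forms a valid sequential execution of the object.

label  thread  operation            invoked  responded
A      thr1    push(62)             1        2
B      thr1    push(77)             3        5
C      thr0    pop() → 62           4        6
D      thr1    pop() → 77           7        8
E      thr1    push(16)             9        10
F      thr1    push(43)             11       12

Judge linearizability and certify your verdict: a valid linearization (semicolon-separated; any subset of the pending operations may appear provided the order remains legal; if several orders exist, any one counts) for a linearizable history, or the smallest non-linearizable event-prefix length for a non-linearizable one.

step 1: A push(62) — stack <62>
step 2: C pop() → 62 — stack <>
step 3: B push(77) — stack <77>
step 4: D pop() → 77 — stack <>
step 5: E push(16) — stack <16>
step 6: F push(43) — stack <16,43>

linearizable — witness: A; C; B; D; E; F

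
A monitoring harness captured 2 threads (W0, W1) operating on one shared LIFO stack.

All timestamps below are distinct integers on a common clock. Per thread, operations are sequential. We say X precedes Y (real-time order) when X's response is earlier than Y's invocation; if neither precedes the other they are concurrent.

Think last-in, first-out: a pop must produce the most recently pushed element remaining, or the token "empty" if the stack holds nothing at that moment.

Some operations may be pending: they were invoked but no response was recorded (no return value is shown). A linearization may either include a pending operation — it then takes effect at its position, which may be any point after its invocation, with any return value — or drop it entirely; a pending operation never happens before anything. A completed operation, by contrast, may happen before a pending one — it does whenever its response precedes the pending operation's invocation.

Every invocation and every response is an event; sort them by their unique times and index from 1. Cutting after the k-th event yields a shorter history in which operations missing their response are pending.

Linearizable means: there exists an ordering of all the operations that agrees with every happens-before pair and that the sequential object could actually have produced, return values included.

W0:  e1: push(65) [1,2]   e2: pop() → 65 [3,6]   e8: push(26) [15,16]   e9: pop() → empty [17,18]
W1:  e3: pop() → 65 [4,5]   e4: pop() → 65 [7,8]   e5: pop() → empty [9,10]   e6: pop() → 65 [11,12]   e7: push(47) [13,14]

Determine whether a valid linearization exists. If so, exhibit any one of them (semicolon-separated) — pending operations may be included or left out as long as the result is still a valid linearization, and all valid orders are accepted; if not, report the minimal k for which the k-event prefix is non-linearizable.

the violation lands at event 6, e2's response at time 6: events 1..5 linearize, events 1..6 do not
3 completed operations, 2 real-time-consistent orders — every LIFO stack replay fails
for example e1, e2, e3 fails at step 3: e3 pop() → 65 is not legal there
for example e1, e3, e2 fails at step 3: e2 pop() → 65 is not legal there

not linearizable — minimal violating prefix: 6 events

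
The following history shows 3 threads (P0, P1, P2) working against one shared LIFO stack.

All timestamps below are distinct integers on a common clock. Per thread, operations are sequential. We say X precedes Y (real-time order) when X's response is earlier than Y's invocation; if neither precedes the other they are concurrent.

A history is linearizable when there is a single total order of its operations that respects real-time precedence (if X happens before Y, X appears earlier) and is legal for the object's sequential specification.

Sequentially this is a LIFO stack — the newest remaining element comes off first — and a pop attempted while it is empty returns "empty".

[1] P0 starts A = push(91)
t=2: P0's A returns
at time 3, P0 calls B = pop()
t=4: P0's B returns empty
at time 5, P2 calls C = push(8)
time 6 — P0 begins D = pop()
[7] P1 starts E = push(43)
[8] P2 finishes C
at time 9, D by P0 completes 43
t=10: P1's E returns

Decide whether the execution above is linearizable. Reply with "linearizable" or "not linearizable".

not linearizable

cut after 3 events: linearizable; cut after 4 events (B responds, time 4): not linearizable
a single order respects real time; the 2 completed LIFO stack operations fail replay along it
one such order, A, B, breaks at step 2 where B pop() → empty is illegal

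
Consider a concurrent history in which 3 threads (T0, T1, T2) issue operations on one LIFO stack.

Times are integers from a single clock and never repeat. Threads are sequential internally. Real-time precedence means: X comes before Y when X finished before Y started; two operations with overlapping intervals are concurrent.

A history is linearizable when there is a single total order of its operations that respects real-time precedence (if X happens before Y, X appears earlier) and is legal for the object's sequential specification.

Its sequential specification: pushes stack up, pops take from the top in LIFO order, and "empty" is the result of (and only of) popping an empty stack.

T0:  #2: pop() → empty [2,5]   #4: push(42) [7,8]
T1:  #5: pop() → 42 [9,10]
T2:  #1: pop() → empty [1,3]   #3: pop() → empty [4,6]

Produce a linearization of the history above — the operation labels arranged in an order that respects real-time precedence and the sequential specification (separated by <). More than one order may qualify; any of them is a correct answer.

#1 < #2 < #3 < #4 < #5

1. #1 pop() → empty, leaving stack <>
2. #2 pop() → empty, leaving stack <>
3. #3 pop() → empty, leaving stack <>
4. #4 push(42), leaving stack <42>
5. #5 pop() → 42, leaving stack <>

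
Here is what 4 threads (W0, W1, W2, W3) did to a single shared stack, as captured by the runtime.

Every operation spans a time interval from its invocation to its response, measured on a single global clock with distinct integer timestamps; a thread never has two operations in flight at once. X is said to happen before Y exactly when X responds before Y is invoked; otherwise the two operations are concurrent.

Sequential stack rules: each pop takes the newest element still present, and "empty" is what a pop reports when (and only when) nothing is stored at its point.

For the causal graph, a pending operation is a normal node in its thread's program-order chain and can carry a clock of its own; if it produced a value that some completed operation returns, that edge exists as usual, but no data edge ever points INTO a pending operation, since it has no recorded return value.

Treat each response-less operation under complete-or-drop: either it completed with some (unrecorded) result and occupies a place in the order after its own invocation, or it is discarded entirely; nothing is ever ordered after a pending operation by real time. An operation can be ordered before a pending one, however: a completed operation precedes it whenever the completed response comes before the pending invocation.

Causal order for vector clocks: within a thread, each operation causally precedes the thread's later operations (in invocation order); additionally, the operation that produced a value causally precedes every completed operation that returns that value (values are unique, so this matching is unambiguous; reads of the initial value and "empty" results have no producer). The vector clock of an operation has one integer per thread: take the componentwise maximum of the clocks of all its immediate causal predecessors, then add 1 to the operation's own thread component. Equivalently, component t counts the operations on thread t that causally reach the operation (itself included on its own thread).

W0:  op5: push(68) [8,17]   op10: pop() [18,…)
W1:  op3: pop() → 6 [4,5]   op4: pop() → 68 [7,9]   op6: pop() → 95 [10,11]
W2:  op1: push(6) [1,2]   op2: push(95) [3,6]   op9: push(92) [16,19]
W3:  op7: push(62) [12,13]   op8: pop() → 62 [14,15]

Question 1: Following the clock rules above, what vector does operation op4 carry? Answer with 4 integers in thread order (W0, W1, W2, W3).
op7, invoked 12, has no incoming edges; only W3's bump applies → (0, 0, 0, 1)
op1, invoked 1, has no incoming edges; only W2's bump applies → (0, 0, 1, 0)
op5, invoked 8, has no incoming edges; only W0's bump applies → (1, 0, 0, 0)
invoked at 14, op8 merges VC(op7)=(0, 0, 0, 1) and bumps W3's slot → (0, 0, 0, 2)
invoked at 3, op2 merges VC(op1)=(0, 0, 1, 0) and bumps W2's slot → (0, 0, 2, 0)
invoked at 4, op3 merges VC(op1)=(0, 0, 1, 0) and bumps W1's slot → (0, 1, 1, 0)
invoked at 18, op10 merges VC(op5)=(1, 0, 0, 0) and bumps W0's slot → (2, 0, 0, 0)
invoked at 16, op9 merges VC(op2)=(0, 0, 2, 0) and bumps W2's slot → (0, 0, 3, 0)
invoked at 7, op4 merges VC(op3)=(0, 1, 1, 0), VC(op5)=(1, 0, 0, 0) and bumps W1's slot → (1, 2, 1, 0)
invoked at 10, op6 merges VC(op2)=(0, 0, 2, 0), VC(op4)=(1, 2, 1, 0) and bumps W1's slot → (1, 3, 2, 0)
target: VC(op4) = (1, 2, 1, 0)

(1, 2, 1, 0)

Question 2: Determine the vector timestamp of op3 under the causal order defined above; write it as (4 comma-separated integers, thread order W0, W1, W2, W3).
root op op7, invoked 12: fresh clock plus W3's own tick → (0, 0, 0, 1)
root op op1, invoked 1: fresh clock plus W2's own tick → (0, 0, 1, 0)
root op op5, invoked 8: fresh clock plus W0's own tick → (1, 0, 0, 0)
op8, invoked 14, takes VC(op7)=(0, 0, 0, 1) under max, adds 1 for W3 → (0, 0, 0, 2)
op2, invoked 3, takes VC(op1)=(0, 0, 1, 0) under max, adds 1 for W2 → (0, 0, 2, 0)
op3, invoked 4, takes VC(op1)=(0, 0, 1, 0) under max, adds 1 for W1 → (0, 1, 1, 0)
op10, invoked 18, takes VC(op5)=(1, 0, 0, 0) under max, adds 1 for W0 → (2, 0, 0, 0)
op9, invoked 16, takes VC(op2)=(0, 0, 2, 0) under max, adds 1 for W2 → (0, 0, 3, 0)
op4, invoked 7, takes VC(op3)=(0, 1, 1, 0), VC(op5)=(1, 0, 0, 0) under max, adds 1 for W1 → (1, 2, 1, 0)
op6, invoked 10, takes VC(op2)=(0, 0, 2, 0), VC(op4)=(1, 2, 1, 0) under max, adds 1 for W1 → (1, 3, 2, 0)
target: VC(op3) = (0, 1, 1, 0)

(0, 1, 1, 0)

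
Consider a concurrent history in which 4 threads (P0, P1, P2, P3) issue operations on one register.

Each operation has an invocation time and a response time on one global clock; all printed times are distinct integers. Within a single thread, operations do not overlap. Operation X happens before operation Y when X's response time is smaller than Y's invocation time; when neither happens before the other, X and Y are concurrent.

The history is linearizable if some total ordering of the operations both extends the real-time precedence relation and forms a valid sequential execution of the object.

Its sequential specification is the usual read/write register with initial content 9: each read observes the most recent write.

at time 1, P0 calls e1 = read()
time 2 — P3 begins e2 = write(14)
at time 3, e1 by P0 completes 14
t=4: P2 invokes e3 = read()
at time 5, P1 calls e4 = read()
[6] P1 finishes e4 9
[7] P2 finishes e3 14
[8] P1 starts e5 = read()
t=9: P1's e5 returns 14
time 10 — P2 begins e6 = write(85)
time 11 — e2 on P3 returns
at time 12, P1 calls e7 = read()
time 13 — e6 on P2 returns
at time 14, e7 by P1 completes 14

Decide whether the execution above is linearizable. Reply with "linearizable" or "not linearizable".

the violation lands at event 6, e4's response at time 6: events 1..5 linearize, events 1..6 do not
exhaustive check: the 2 completed register ops admit one real-time order; illegal
completion choices over the 2 pending operations (e2, e3) were checked; none helps
take e1, e4 (pending dropped): step 1 already fails, because e1 read() → 14 cannot occur there

not linearizable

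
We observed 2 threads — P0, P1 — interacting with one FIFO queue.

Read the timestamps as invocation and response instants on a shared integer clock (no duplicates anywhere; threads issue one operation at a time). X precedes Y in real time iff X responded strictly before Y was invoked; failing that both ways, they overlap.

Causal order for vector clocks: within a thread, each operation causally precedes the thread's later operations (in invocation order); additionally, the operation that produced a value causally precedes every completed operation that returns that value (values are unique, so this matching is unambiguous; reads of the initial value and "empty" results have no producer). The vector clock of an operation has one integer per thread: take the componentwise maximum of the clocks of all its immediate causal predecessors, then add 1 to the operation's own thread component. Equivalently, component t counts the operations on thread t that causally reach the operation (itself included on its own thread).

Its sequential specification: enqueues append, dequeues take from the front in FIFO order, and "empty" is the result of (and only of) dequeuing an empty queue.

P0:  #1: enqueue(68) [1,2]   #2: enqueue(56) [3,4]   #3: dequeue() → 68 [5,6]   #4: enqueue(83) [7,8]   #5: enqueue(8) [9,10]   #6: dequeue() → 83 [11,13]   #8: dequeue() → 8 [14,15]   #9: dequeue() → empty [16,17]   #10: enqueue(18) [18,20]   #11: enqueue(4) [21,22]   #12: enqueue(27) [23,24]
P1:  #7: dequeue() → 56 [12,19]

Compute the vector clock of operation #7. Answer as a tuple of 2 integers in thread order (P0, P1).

(2, 1)

VC(#1, invoked at 1): no causal predecessors; +1 on P0 → (1, 0)
merge at #2 (invoked 3): VC(#1)=(1, 0), own-thread bump on P0 → (2, 0)
merge at #7 (invoked 12): VC(#2)=(2, 0), own-thread bump on P1 → (2, 1)
merge at #3 (invoked 5): VC(#1)=(1, 0), VC(#2)=(2, 0), own-thread bump on P0 → (3, 0)
merge at #4 (invoked 7): VC(#3)=(3, 0), own-thread bump on P0 → (4, 0)
merge at #5 (invoked 9): VC(#4)=(4, 0), own-thread bump on P0 → (5, 0)
merge at #6 (invoked 11): VC(#4)=(4, 0), VC(#5)=(5, 0), own-thread bump on P0 → (6, 0)
merge at #8 (invoked 14): VC(#5)=(5, 0), VC(#6)=(6, 0), own-thread bump on P0 → (7, 0)
merge at #9 (invoked 16): VC(#8)=(7, 0), own-thread bump on P0 → (8, 0)
merge at #10 (invoked 18): VC(#9)=(8, 0), own-thread bump on P0 → (9, 0)
merge at #11 (invoked 21): VC(#10)=(9, 0), own-thread bump on P0 → (10, 0)
merge at #12 (invoked 23): VC(#11)=(10, 0), own-thread bump on P0 → (11, 0)
target: VC(#7) = (2, 1)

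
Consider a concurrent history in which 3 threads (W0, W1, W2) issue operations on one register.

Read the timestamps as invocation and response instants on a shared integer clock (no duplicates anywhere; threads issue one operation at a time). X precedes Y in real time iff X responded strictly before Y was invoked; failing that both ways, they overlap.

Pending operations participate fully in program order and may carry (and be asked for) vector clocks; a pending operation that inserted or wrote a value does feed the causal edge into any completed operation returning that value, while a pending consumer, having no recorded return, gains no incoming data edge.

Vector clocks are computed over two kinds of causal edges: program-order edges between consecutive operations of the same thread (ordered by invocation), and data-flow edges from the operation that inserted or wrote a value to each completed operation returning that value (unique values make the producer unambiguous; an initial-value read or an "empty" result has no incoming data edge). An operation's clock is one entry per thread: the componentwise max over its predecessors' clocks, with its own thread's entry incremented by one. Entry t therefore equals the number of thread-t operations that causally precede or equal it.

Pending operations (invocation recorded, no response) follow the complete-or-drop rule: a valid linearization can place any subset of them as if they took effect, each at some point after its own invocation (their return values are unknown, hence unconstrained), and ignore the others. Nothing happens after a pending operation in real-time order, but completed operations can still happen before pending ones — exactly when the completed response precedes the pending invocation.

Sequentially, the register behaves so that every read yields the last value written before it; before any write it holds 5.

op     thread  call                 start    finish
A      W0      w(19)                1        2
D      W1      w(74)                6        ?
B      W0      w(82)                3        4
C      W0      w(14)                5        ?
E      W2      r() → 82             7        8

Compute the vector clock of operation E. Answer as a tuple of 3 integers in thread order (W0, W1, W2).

(2, 0, 1)

VC(D, invoked at 6): no causal predecessors; +1 on W1 → (0, 1, 0)
VC(A, invoked at 1): no causal predecessors; +1 on W0 → (1, 0, 0)
B (invocation 3): componentwise max over VC(A)=(1, 0, 0), +1 at W0, giving (2, 0, 0)
E (invocation 7): componentwise max over VC(B)=(2, 0, 0), +1 at W2, giving (2, 0, 1)
C (invocation 5): componentwise max over VC(B)=(2, 0, 0), +1 at W0, giving (3, 0, 0)
target: VC(E) = (2, 0, 1)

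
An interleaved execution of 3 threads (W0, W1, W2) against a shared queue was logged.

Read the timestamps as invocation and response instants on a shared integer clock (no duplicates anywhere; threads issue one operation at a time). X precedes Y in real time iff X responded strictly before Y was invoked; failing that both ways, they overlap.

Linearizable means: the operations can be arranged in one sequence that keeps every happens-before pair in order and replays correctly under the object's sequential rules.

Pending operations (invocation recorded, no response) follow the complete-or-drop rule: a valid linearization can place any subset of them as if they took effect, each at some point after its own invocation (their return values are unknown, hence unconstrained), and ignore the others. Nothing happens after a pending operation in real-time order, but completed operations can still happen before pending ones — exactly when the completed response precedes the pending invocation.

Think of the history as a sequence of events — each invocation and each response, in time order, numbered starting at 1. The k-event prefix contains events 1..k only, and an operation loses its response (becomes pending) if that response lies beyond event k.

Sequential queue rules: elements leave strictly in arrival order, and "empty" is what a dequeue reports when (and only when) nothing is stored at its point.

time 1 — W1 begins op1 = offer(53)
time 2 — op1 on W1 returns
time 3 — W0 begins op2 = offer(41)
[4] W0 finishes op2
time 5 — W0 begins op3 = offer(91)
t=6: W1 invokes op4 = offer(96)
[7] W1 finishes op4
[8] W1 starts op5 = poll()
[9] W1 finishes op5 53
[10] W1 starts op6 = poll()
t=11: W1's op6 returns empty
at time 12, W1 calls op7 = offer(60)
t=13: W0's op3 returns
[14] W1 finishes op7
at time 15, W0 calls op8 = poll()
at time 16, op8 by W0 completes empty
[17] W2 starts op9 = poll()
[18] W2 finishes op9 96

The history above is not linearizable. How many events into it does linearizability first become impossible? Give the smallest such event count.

11

events 1..10 are still linearizable — one witness is op1, op2, op3, op4, op5:
after step 1 (op1 offer(53)): queue <53>
after step 2 (op2 offer(41)): queue <53,41>
after step 3 (op3 offer(91) (pending, included)): queue <53,41,91>
after step 4 (op4 offer(96)): queue <53,41,91,96>
after step 5 (op5 poll() → 53): queue <41,91,96>
event 11 — op6's response, time 11 — after it, nothing linearizes
every completion of the 1 pending operation (op3) was checked; none linearizes
take op1, op2, op4, op5, op6 (pending dropped): step 5 already fails, because op6 poll() → empty cannot occur there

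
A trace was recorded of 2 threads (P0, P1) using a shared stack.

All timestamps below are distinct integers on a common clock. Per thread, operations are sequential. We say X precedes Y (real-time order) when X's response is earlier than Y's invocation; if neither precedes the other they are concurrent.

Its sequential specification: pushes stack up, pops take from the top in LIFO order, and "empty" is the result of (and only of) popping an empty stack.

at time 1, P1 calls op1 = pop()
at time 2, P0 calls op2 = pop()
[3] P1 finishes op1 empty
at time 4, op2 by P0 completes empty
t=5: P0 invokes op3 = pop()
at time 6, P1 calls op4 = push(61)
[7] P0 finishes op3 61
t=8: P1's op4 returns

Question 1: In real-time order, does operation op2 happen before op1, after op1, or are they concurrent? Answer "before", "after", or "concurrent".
op2 spans [2,4], op1 spans [1,3]
the intervals overlap in both directions

concurrent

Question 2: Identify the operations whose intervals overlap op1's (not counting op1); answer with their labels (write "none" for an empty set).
op1 spans [1,3]: anything still running between times 1 and 3 counts as concurrent
op2 [2,4]: concurrent
op3 [5,7]: after
op4 [6,8]: after

op2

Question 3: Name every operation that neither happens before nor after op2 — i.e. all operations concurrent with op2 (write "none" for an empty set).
op2 runs from 2 to 4; window-overlapping ops are concurrent
op1 [1,3]: concurrent
op3 [5,7]: after
op4 [6,8]: after

op1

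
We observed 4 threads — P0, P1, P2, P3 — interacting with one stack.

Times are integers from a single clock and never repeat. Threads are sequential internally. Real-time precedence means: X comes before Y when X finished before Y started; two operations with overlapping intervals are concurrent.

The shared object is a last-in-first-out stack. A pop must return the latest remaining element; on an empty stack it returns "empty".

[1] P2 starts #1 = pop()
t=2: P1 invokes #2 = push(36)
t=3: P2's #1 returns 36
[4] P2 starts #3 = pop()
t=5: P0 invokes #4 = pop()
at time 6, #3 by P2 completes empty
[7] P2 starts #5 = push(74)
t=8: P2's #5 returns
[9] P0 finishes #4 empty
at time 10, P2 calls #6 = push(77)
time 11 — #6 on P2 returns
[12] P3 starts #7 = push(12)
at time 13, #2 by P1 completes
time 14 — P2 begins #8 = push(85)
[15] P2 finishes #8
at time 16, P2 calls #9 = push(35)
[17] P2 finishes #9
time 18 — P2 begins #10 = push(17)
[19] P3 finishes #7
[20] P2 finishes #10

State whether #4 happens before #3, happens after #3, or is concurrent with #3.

concurrent

#4 spans [5,9], #3 spans [4,6]
the intervals overlap in both directions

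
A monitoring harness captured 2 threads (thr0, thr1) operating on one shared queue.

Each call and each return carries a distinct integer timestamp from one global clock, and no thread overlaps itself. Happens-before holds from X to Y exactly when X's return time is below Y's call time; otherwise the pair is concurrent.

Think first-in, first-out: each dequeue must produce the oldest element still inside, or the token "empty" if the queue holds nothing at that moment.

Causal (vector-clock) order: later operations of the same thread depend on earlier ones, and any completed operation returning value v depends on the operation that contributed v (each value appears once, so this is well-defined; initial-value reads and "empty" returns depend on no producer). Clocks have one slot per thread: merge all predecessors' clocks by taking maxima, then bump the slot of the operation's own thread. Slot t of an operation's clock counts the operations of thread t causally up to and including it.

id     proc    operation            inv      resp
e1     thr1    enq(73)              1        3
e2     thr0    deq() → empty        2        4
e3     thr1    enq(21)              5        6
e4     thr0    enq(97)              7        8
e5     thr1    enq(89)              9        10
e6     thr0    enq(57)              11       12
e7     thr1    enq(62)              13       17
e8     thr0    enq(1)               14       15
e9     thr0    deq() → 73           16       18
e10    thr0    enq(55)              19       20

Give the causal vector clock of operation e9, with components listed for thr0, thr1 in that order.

root op e1, invoked 1: fresh clock plus thr1's own tick → (0, 1)
root op e2, invoked 2: fresh clock plus thr0's own tick → (1, 0)
invoked at 5, e3 merges VC(e1)=(0, 1) and bumps thr1's slot → (0, 2)
invoked at 7, e4 merges VC(e2)=(1, 0) and bumps thr0's slot → (2, 0)
invoked at 9, e5 merges VC(e3)=(0, 2) and bumps thr1's slot → (0, 3)
invoked at 11, e6 merges VC(e4)=(2, 0) and bumps thr0's slot → (3, 0)
invoked at 13, e7 merges VC(e5)=(0, 3) and bumps thr1's slot → (0, 4)
invoked at 14, e8 merges VC(e6)=(3, 0) and bumps thr0's slot → (4, 0)
invoked at 16, e9 merges VC(e1)=(0, 1), VC(e8)=(4, 0) and bumps thr0's slot → (5, 1)
invoked at 19, e10 merges VC(e9)=(5, 1) and bumps thr0's slot → (6, 1)
target: VC(e9) = (5, 1)

(5, 1)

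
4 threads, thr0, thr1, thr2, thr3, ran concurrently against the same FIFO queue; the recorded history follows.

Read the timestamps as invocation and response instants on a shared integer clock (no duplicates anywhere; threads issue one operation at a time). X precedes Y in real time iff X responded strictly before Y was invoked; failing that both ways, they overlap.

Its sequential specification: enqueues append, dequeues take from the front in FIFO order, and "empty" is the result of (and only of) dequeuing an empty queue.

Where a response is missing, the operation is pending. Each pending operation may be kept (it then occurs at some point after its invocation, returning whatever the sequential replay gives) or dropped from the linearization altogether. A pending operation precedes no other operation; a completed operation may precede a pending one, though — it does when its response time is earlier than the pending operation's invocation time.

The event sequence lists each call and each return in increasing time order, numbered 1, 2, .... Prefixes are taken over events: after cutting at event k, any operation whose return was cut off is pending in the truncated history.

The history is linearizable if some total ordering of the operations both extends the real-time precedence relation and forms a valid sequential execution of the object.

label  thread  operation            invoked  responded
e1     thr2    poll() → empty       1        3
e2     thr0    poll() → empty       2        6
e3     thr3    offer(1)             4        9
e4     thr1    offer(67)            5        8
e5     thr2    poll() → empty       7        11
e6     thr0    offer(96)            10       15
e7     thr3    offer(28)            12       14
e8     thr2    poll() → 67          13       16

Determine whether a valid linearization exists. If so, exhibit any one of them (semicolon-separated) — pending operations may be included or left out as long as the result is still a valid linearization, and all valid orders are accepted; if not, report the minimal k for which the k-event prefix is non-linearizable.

step 1: e1 poll() → empty — queue <>
step 2: e2 poll() → empty — queue <>
step 3: e5 poll() → empty — queue <>
step 4: e4 offer(67) — queue <67>
step 5: e3 offer(1) — queue <67,1>
step 6: e6 offer(96) — queue <67,1,96>
step 7: e7 offer(28) — queue <67,1,96,28>
step 8: e8 poll() → 67 — queue <1,96,28>

linearizable — witness: e1; e2; e5; e4; e3; e6; e7; e8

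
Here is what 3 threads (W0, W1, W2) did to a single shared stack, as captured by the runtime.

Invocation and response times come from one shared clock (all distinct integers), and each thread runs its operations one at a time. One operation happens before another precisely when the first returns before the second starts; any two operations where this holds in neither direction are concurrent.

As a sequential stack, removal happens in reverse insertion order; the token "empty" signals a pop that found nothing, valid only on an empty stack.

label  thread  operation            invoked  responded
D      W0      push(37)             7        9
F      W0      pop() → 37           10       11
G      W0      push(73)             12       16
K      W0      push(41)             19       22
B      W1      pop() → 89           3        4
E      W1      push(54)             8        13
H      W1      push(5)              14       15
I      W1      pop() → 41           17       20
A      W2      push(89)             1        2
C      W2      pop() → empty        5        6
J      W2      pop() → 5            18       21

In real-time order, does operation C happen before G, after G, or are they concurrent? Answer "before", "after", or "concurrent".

C spans [5,6], G spans [12,16]
resp(C)=6 < inv(G)=12

before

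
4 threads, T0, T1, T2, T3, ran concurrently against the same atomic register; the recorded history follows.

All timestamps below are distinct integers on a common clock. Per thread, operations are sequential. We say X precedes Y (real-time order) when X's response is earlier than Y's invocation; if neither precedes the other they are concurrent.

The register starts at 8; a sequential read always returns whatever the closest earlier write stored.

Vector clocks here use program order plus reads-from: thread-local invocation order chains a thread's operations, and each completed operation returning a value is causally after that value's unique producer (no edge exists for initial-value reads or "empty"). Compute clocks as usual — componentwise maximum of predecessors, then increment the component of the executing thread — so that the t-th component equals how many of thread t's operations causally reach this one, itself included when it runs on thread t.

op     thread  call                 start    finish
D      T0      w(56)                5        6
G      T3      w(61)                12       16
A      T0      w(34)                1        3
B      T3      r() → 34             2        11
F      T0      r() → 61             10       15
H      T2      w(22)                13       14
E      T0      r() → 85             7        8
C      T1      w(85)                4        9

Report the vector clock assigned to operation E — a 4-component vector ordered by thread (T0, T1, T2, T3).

(3, 1, 0, 0)

H, invoked 13, has no incoming edges; only T2's bump applies → (0, 0, 1, 0)
C, invoked 4, has no incoming edges; only T1's bump applies → (0, 1, 0, 0)
A, invoked 1, has no incoming edges; only T0's bump applies → (1, 0, 0, 0)
B, invoked 2, takes VC(A)=(1, 0, 0, 0) under max, adds 1 for T3 → (1, 0, 0, 1)
D, invoked 5, takes VC(A)=(1, 0, 0, 0) under max, adds 1 for T0 → (2, 0, 0, 0)
G, invoked 12, takes VC(B)=(1, 0, 0, 1) under max, adds 1 for T3 → (1, 0, 0, 2)
E, invoked 7, takes VC(C)=(0, 1, 0, 0), VC(D)=(2, 0, 0, 0) under max, adds 1 for T0 → (3, 1, 0, 0)
F, invoked 10, takes VC(E)=(3, 1, 0, 0), VC(G)=(1, 0, 0, 2) under max, adds 1 for T0 → (4, 1, 0, 2)
target: VC(E) = (3, 1, 0, 0)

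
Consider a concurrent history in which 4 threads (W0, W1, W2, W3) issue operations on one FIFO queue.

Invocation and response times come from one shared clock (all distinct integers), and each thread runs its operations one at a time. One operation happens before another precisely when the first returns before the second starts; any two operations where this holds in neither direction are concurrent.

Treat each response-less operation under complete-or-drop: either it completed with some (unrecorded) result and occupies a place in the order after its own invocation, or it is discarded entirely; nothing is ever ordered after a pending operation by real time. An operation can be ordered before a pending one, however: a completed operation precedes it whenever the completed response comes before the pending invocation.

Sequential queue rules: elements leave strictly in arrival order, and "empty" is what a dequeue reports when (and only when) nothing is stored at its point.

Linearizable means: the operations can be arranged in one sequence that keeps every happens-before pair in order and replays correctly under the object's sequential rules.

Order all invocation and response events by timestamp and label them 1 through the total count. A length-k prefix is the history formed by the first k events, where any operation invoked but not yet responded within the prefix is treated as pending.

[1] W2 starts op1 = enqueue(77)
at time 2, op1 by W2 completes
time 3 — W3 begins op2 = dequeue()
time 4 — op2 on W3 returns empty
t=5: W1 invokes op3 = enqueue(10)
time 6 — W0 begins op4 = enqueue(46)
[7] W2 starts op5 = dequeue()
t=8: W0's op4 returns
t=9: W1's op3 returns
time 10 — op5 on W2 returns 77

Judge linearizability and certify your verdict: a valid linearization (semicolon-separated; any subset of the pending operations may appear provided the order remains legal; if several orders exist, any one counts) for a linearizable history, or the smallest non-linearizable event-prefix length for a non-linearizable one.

not linearizable — minimal violating prefix: 4 events

prefix check: 1..3 passes, 1..4 fails once op2's time-4 response joins
exactly one order of the 2 completed ops respects real time; the FIFO queue replay fails
sample order op1, op2 stalls at step 2 — op2 dequeue() → empty has no legal effect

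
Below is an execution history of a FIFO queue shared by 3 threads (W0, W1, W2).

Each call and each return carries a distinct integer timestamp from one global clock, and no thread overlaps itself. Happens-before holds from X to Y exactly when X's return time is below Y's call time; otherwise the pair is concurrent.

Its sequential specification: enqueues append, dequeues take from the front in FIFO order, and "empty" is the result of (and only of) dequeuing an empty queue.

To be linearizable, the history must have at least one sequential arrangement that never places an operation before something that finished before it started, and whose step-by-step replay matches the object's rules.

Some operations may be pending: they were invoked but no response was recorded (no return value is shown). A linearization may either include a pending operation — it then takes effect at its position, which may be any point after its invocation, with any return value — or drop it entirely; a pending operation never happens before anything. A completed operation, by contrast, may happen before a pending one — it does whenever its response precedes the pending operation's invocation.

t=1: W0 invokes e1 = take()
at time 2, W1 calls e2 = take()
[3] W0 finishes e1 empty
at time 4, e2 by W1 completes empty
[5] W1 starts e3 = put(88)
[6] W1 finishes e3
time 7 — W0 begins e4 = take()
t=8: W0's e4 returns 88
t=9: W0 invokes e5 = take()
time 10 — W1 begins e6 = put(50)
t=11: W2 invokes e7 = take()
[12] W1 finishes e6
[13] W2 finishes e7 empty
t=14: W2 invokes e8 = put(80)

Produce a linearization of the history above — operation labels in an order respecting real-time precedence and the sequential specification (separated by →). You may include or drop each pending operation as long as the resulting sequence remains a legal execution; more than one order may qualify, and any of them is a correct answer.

e1 → e2 → e3 → e4 → e5 → e7 → e6

step 1: e1 take() → empty — queue <>
step 2: e2 take() → empty — queue <>
step 3: e3 put(88) — queue <88>
step 4: e4 take() → 88 — queue <>
step 5: e5 take() (pending, included) — queue <>
step 6: e7 take() → empty — queue <>
step 7: e6 put(50) — queue <50>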